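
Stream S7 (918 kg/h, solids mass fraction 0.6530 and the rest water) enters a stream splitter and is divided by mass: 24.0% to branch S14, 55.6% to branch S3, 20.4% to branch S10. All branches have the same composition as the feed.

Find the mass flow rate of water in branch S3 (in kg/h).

177.1 kg/h

Branch S3 total = 0.556×918 = 510.41 kg/h.
water in S3 = 0.347×510.41 = 177.11 kg/h.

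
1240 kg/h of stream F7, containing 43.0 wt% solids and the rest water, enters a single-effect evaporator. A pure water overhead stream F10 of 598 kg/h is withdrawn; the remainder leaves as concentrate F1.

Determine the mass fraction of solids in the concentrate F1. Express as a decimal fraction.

0.8305

solids is not removed: 1240×0.430 = 533.2 kg/h of solids enters F1.
Concentrate = 1240 − 598 = 642 kg/h.
Mass fraction = 533.2/642 = 0.8305.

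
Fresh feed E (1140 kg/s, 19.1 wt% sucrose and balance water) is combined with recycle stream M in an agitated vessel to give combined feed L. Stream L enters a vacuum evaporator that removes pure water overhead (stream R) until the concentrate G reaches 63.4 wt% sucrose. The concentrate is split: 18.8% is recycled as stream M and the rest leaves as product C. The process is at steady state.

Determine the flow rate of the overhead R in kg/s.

796.6 kg/s

Overall sucrose balance (none leaves overhead): sucrose in fresh feed = sucrose in product, i.e. 1140×0.191 = (1−0.188)·G·0.634.
G = 217.74/(0.634×0.812) = 422.95 kg/s.
Recycle M = 0.188×422.95 = 79.515 kg/s.
Combined feed L = 1140 + 79.515 = 1219.5 kg/s.
Overhead R = L − G = 1219.5 − 422.95 = 796.56 kg/s.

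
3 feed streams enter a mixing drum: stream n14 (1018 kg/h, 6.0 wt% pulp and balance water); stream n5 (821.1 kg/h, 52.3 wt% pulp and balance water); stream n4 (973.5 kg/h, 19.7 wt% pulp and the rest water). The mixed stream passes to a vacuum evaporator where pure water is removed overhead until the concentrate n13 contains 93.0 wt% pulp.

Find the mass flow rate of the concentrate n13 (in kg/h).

733.7 kg/h

pulp entering = 1018×0.060 + 821.1×0.523 + 973.5×0.197 = 682.29 kg/h.
All pulp reports to n13, so n13 = 682.29/0.930 = 733.65 kg/h.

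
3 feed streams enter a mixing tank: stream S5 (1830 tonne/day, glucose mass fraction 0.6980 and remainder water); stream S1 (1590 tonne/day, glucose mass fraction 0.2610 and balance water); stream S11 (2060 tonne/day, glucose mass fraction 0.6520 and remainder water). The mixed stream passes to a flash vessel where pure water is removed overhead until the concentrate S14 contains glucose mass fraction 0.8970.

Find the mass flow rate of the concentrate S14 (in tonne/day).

3384 tonne/day

glucose entering = 1830×0.698 + 1590×0.261 + 2060×0.652 = 3035.4 tonne/day.
All glucose reports to S14, so S14 = 3035.4/0.897 = 3384 tonne/day.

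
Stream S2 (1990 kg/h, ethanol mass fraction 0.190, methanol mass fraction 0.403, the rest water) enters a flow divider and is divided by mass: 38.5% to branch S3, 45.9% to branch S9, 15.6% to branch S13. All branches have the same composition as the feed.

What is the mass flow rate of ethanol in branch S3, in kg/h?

145.6 kg/h

Branch S3 total = 0.385×1990 = 766.15 kg/h.
ethanol in S3 = 0.190×766.15 = 145.57 kg/h.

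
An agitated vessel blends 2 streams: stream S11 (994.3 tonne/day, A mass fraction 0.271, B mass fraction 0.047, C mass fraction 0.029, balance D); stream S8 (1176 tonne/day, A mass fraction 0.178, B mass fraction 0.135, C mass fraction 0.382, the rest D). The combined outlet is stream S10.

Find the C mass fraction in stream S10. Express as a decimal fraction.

0.220

Total flow out = 994.3 + 1176 = 2170.3 tonne/day.
C in = 994.3×0.029 + 1176×0.382 = 478.07 tonne/day.
C mass fraction in S10 = 478.07/2170.3 = 0.220.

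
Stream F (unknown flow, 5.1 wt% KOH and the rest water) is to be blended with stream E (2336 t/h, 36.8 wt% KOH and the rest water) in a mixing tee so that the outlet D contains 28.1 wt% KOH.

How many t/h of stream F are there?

Let F be the unknown flow. Total out = 2336 + F.
KOH balance: 859.65 + 0.051·F = 0.281·(2336 + F)
(0.051 − 0.281)·F = 0.281×2336 − 859.65 = -203.23
F = -203.23 / -0.230 = 883.62 t/h

883.6 t/h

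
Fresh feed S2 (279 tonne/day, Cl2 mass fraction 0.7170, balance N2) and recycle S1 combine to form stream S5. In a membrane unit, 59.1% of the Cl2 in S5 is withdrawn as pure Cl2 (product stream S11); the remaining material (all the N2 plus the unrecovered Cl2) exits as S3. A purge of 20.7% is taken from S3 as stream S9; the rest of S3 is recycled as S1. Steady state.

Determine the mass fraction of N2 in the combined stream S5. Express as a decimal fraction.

0.5630

N2 enters only via S2 and leaves only via the purge: 279×0.283 = 0.207×(N2 in S3), and the membrane unit passes all N2, so N2 in S5 = N2 in S3 = 381.43 tonne/day.
Cl2 in S5: m_A = 279×0.717 + (1−0.207)·(1−0.591)·m_A, so m_A = 200.04/0.6757 = 296.07 tonne/day.
S5 = 296.07 + 381.43 = 677.5 tonne/day.
N2 fraction in S5 = 381.43/677.5 = 0.5630.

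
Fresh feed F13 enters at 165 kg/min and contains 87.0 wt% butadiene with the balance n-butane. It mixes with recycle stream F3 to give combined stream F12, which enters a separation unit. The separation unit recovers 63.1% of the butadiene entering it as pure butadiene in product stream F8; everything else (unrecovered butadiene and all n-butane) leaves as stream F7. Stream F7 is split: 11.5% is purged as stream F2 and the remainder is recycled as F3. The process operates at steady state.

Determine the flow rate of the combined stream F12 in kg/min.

399.7 kg/min

n-butane enters only via F13 and leaves only via the purge: 165×0.130 = 0.115×(n-butane in F7), and the separation unit passes all n-butane, so n-butane in F12 = n-butane in F7 = 186.52 kg/min.
butadiene in F12: m_A = 165×0.870 + (1−0.115)·(1−0.631)·m_A, so m_A = 143.55/0.6734 = 213.16 kg/min.
F12 = 213.16 + 186.52 = 399.68 kg/min.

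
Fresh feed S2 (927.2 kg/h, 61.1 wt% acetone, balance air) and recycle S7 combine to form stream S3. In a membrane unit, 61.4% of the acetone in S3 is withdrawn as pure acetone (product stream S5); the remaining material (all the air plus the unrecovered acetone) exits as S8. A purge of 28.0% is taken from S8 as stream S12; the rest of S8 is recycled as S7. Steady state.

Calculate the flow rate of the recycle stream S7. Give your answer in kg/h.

1146 kg/h

air enters only via S2 and leaves only via the purge: 927.2×0.389 = 0.280×(air in S8), and the membrane unit passes all air, so air in S3 = air in S8 = 1288.1 kg/h.
acetone in S3: m_A = 927.2×0.611 + (1−0.280)·(1−0.614)·m_A, so m_A = 566.52/0.7221 = 784.57 kg/h.
S8 = (1−0.614)×784.57 + 1288.1 = 1591 kg/h.
Recycle S7 = (1−0.280)×1591 = 1145.5 kg/h.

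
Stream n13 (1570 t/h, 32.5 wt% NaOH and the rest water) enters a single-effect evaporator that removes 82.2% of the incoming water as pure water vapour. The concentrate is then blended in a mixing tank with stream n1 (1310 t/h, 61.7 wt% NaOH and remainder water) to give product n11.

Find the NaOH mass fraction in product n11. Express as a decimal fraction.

0.6563

Vapour removed = 0.822×0.675×1570 = 871.11 t/h; concentrate = 698.89 t/h.
NaOH reaching the mixer = 510.25 (from concentrate) + 1310×0.617 = 1318.5 t/h.
Product flow = 698.89 + 1310 = 2008.9 t/h; NaOH fraction = 0.6563.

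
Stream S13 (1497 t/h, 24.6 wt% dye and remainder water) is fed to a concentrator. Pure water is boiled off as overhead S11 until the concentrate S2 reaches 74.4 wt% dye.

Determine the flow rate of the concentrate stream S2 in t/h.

495 t/h

dye is conserved: 1497×0.246 = 368.26 t/h all reports to the concentrate.
Concentrate = 368.26/(target fraction) = 494.98 t/h.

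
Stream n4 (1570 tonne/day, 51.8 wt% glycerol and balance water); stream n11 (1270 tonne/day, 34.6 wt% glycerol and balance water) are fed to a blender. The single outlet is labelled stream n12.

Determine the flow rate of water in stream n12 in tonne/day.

1587 tonne/day

water out = water in = 1570×0.482 + 1270×0.654 = 1587.3 tonne/day.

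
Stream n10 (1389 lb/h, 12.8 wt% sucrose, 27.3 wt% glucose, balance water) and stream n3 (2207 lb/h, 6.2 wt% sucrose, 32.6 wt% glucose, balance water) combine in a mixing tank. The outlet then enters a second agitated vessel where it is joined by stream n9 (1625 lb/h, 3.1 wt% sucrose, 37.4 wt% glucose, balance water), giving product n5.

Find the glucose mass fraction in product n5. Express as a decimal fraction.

0.327

Overall, product flow = 5221 lb/h.
glucose in = 1389×0.273 + 2207×0.326 + 1625×0.374 = 1706.4 lb/h.
glucose fraction in n5 = 0.327.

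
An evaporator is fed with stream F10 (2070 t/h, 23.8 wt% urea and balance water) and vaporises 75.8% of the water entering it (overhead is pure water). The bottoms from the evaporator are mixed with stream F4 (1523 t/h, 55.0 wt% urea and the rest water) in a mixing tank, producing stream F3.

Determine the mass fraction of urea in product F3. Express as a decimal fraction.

Vapour removed = 0.758×0.762×2070 = 1195.6 t/h; concentrate = 874.38 t/h.
urea reaching the mixer = 492.66 (from concentrate) + 1523×0.550 = 1330.3 t/h.
Product flow = 874.38 + 1523 = 2397.4 t/h; urea fraction = 0.555.

0.555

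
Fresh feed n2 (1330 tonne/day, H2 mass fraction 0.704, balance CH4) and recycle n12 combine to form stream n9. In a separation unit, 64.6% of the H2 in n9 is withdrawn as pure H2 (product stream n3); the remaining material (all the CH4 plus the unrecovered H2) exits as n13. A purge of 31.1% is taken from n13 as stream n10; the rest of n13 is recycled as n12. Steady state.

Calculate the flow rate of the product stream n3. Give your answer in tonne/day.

H2 in n9: m_A = 1330×0.704 + (1−0.311)·(1−0.646)·m_A, so m_A = 936.32/0.7561 = 1238.4 tonne/day.
Product n3 = 0.646×1238.4 = 799.98 tonne/day.

800 tonne/day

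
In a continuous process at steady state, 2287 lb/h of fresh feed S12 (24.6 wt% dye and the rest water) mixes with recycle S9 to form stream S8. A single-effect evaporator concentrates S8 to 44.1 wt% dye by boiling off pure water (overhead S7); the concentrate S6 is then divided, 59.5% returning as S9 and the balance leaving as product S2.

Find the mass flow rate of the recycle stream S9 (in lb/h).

1874 lb/h

Overall dye balance (none leaves overhead): dye in fresh feed = dye in product, i.e. 2287×0.246 = (1−0.595)·S6·0.441.
S6 = 562.6/(0.441×0.405) = 3150 lb/h.
Recycle S9 = 0.595×3150 = 1874.2 lb/h.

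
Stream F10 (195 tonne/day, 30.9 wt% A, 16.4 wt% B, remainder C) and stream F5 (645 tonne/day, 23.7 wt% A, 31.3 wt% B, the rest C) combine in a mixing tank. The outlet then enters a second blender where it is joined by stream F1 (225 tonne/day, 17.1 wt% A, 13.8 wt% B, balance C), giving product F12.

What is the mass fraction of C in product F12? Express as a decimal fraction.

Overall, product flow = 1065 tonne/day.
C in = 195×0.527 + 645×0.450 + 225×0.691 = 548.49 tonne/day.
C fraction in F12 = 0.5150.

0.5150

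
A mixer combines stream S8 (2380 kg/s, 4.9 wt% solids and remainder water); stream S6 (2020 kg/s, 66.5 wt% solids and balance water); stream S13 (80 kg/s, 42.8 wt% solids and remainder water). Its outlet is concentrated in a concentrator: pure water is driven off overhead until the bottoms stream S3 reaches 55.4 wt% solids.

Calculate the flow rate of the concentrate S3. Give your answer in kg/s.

solids entering = 2380×0.049 + 2020×0.665 + 80×0.428 = 1494.2 kg/s.
All solids reports to S3, so S3 = 1494.2/0.554 = 2697 kg/s.

2697 kg/s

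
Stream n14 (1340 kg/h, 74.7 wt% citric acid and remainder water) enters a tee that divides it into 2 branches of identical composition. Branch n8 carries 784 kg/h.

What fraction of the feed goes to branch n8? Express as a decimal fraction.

0.585

Fraction to n8 = 784/1340 = 0.5851.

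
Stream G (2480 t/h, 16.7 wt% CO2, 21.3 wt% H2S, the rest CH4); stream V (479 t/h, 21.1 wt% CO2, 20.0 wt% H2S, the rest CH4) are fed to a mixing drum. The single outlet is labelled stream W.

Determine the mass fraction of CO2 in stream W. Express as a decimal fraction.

0.174

Total flow out = 2480 + 479 = 2959 t/h.
CO2 in = 2480×0.167 + 479×0.211 = 515.23 t/h.
CO2 mass fraction in W = 515.23/2959 = 0.174.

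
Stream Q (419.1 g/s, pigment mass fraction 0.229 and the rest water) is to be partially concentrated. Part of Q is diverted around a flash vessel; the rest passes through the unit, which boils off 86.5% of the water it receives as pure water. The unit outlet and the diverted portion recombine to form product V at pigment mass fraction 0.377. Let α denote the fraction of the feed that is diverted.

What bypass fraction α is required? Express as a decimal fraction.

0.411

All 419.1×0.229 = 95.974 g/s of pigment reaches V, so V = 95.974/0.377 = 254.57 g/s and vapour = 164.53 g/s.
The evaporator receives (1−α)·419.1 of feed at 0.771 water and removes 0.865 of that water:
0.865×0.771×(1−α)×419.1 = 164.53
(1−α) = 164.53/279.5 = 0.5886;  α = 0.4114.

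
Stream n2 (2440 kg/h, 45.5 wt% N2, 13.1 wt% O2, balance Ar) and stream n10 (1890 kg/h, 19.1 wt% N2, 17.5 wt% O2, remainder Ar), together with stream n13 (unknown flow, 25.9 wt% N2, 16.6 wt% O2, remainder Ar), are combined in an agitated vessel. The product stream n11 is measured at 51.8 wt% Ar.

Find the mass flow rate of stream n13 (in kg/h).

Let n13 be the unknown flow. Total out = 4330 + n13.
Ar balance: 2208.4 + 0.575·n13 = 0.518·(4330 + n13)
(0.575 − 0.518)·n13 = 0.518×4330 − 2208.4 = 34.52
n13 = 34.52 / 0.057 = 605.61 kg/h

605.6 kg/h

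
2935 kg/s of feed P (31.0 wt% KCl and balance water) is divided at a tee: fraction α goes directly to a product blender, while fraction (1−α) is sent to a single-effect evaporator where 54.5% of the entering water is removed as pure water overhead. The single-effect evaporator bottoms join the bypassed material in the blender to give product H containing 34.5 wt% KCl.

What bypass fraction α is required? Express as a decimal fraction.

0.730

All 2935×0.310 = 909.85 kg/s of KCl reaches H, so H = 909.85/0.345 = 2637.2 kg/s and vapour = 297.75 kg/s.
The evaporator receives (1−α)·2935 of feed at 0.690 water and removes 0.545 of that water:
0.545×0.690×(1−α)×2935 = 297.75
(1−α) = 297.75/1103.7 = 0.2698;  α = 0.7302.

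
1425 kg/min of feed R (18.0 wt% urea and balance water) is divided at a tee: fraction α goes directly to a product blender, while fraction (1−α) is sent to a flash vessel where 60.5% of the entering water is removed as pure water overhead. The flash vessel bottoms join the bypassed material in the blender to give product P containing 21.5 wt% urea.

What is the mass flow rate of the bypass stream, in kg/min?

957.4 kg/min

All 1425×0.180 = 256.5 kg/min of urea reaches P, so P = 256.5/0.215 = 1193 kg/min and vapour = 231.98 kg/min.
The evaporator receives (1−α)·1425 of feed at 0.820 water and removes 0.605 of that water:
0.605×0.820×(1−α)×1425 = 231.98
(1−α) = 231.98/706.94 = 0.3281;  α = 0.6719.
Bypass flow = 0.6719×1425 = 957.4 kg/min.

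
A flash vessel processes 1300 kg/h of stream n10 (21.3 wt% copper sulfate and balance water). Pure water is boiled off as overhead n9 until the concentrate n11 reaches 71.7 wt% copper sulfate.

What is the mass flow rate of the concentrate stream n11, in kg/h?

386.2 kg/h

copper sulfate is conserved: 1300×0.213 = 276.9 kg/h all reports to the concentrate.
Concentrate = 276.9/(target fraction) = 386.19 kg/h.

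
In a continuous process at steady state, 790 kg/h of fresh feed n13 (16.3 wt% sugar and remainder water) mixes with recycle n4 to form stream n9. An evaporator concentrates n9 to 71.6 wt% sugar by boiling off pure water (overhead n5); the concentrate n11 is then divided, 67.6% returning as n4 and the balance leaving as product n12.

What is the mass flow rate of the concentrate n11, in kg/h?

Overall sugar balance (none leaves overhead): sugar in fresh feed = sugar in product, i.e. 790×0.163 = (1−0.676)·n11·0.716.
n11 = 128.77/(0.716×0.324) = 555.08 kg/h.

555.1 kg/h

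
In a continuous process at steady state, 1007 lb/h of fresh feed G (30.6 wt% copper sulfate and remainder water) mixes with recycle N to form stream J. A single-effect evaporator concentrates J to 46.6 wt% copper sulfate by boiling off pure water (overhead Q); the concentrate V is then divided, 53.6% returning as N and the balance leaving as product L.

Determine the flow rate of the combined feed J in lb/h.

1771 lb/h

Overall copper sulfate balance (none leaves overhead): copper sulfate in fresh feed = copper sulfate in product, i.e. 1007×0.306 = (1−0.536)·V·0.466.
V = 308.14/(0.466×0.464) = 1425.1 lb/h.
Recycle N = 0.536×1425.1 = 763.86 lb/h.
Combined feed J = 1007 + 763.86 = 1770.9 lb/h.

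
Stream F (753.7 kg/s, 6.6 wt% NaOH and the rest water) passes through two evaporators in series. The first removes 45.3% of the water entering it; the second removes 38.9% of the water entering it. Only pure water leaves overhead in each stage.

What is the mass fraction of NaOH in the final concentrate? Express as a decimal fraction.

water in feed = 753.7×0.934 = 703.96 kg/s.
After stage 1: water left = (1−0.453)×703.96 = 385.06; stream total = 434.81 kg/s.
After stage 2: water left = (1−0.389)×385.06 = 235.27; final concentrate = 285.02 kg/s.
NaOH fraction = 49.744/285.02 = 0.175.

0.175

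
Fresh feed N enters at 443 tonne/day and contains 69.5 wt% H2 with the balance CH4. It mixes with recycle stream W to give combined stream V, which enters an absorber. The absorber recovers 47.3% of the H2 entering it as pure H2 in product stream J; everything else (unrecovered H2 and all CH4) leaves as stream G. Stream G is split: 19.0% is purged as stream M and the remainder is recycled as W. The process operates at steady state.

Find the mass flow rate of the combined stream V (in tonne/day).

1248 tonne/day

CH4 enters only via N and leaves only via the purge: 443×0.305 = 0.190×(CH4 in G), and the absorber passes all CH4, so CH4 in V = CH4 in G = 711.13 tonne/day.
H2 in V: m_A = 443×0.695 + (1−0.190)·(1−0.473)·m_A, so m_A = 307.88/0.5731 = 537.2 tonne/day.
V = 537.2 + 711.13 = 1248.3 tonne/day.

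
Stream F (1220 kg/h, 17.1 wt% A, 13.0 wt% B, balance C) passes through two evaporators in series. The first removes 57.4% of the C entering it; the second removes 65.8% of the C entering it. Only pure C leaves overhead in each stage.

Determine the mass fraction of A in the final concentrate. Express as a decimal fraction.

0.4245

C in feed = 1220×0.699 = 852.78 kg/h.
After stage 1: C left = (1−0.574)×852.78 = 363.28; stream total = 730.5 kg/h.
After stage 2: C left = (1−0.658)×363.28 = 124.24; final concentrate = 491.46 kg/h.
A fraction = 208.62/491.46 = 0.4245.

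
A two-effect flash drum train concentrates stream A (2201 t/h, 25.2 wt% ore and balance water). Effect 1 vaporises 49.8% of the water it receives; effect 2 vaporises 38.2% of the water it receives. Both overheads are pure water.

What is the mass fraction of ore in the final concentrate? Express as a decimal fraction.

water in feed = 2201×0.748 = 1646.3 t/h.
After stage 1: water left = (1−0.498)×1646.3 = 826.47; stream total = 1381.1 t/h.
After stage 2: water left = (1−0.382)×826.47 = 510.76; final concentrate = 1065.4 t/h.
ore fraction = 554.65/1065.4 = 0.521.

0.521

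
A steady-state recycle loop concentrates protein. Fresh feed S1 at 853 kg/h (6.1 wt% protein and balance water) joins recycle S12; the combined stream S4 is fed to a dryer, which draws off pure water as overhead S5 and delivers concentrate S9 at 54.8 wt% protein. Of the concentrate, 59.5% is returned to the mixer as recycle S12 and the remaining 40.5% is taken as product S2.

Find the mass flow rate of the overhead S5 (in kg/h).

Overall protein balance (none leaves overhead): protein in fresh feed = protein in product, i.e. 853×0.061 = (1−0.595)·S9·0.548.
S9 = 52.033/(0.548×0.405) = 234.45 kg/h.
Recycle S12 = 0.595×234.45 = 139.5 kg/h.
Combined feed S4 = 853 + 139.5 = 992.5 kg/h.
Overhead S5 = S4 − S9 = 992.5 − 234.45 = 758.05 kg/h.

758 kg/h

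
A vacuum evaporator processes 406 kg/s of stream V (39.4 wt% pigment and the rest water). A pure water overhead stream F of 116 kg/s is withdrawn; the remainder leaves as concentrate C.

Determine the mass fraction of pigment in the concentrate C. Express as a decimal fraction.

pigment is not removed: 406×0.394 = 159.96 kg/s of pigment enters C.
Concentrate = 406 − 116 = 290 kg/s.
Mass fraction = 159.96/290 = 0.5516.

0.5516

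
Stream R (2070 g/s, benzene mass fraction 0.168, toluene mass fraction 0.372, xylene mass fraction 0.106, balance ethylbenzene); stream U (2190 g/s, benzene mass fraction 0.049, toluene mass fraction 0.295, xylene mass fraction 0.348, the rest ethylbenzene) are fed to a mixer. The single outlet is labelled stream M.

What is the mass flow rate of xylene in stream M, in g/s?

xylene out = xylene in = 2070×0.106 + 2190×0.348 = 981.54 g/s.

981.5 g/s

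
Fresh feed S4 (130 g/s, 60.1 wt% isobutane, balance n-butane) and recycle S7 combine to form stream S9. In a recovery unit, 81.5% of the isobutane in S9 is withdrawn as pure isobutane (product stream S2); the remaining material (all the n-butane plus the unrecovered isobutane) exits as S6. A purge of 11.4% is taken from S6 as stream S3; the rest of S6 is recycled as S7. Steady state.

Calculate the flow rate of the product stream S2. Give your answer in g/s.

isobutane in S9: m_A = 130×0.601 + (1−0.114)·(1−0.815)·m_A, so m_A = 78.13/0.8361 = 93.447 g/s.
Product S2 = 0.815×93.447 = 76.159 g/s.

76.16 g/s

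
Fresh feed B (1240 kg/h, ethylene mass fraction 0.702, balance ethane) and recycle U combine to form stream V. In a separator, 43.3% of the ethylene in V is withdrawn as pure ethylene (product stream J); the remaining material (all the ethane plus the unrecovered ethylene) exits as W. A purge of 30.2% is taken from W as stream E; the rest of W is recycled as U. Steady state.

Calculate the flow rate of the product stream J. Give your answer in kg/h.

623.8 kg/h

ethylene in V: m_A = 1240×0.702 + (1−0.302)·(1−0.433)·m_A, so m_A = 870.48/0.6042 = 1440.6 kg/h.
Product J = 0.433×1440.6 = 623.79 kg/h.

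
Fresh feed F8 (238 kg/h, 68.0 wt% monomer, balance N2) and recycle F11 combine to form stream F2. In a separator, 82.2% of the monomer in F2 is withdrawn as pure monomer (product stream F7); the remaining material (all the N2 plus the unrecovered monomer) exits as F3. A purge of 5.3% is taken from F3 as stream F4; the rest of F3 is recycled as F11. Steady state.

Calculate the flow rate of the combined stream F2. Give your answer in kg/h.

1632 kg/h

N2 enters only via F8 and leaves only via the purge: 238×0.320 = 0.053×(N2 in F3), and the separator passes all N2, so N2 in F2 = N2 in F3 = 1437 kg/h.
monomer in F2: m_A = 238×0.680 + (1−0.053)·(1−0.822)·m_A, so m_A = 161.84/0.8314 = 194.65 kg/h.
F2 = 194.65 + 1437 = 1631.6 kg/h.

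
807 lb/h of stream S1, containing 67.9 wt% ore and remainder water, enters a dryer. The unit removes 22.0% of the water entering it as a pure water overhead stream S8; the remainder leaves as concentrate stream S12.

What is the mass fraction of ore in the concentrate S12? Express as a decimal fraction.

ore is not removed: 807×0.679 = 547.95 lb/h of ore enters S12.
water entering = 807×0.321 = 259.05 lb/h; overhead removed = 0.220×259.05 = 56.99 lb/h.
Concentrate = 807 − 56.99 = 750.01 lb/h.
Mass fraction = 547.95/750.01 = 0.731.

0.731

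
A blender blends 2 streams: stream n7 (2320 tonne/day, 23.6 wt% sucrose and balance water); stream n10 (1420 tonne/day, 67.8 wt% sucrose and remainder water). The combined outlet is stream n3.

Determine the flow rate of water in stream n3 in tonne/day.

water out = water in = 2320×0.764 + 1420×0.322 = 2229.7 tonne/day.

2230 tonne/day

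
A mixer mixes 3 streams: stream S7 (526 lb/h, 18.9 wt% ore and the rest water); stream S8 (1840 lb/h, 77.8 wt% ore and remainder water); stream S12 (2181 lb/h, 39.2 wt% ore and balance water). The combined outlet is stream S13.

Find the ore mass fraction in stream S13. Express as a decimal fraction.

Total flow out = 526 + 1840 + 2181 = 4547 lb/h.
ore in = 526×0.189 + 1840×0.778 + 2181×0.392 = 2385.9 lb/h.
ore mass fraction in S13 = 2385.9/4547 = 0.525.

0.525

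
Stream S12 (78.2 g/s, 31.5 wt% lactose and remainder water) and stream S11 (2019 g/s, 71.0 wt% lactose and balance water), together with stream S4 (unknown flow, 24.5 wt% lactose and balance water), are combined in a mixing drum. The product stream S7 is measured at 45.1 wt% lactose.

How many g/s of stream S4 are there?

2487 g/s

Let S4 be the unknown flow. Total out = 2097.2 + S4.
lactose balance: 1458.1 + 0.245·S4 = 0.451·(2097.2 + S4)
(0.245 − 0.451)·S4 = 0.451×2097.2 − 1458.1 = -512.29
S4 = -512.29 / -0.206 = 2486.8 g/s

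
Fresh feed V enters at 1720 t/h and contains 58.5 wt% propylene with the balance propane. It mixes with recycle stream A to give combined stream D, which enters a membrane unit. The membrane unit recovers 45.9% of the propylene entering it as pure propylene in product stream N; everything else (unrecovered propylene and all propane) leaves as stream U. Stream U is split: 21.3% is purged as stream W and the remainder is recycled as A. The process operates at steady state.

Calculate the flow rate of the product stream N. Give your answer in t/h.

804.3 t/h

propylene in D: m_A = 1720×0.585 + (1−0.213)·(1−0.459)·m_A, so m_A = 1006.2/0.5742 = 1752.3 t/h.
Product N = 0.459×1752.3 = 804.28 t/h.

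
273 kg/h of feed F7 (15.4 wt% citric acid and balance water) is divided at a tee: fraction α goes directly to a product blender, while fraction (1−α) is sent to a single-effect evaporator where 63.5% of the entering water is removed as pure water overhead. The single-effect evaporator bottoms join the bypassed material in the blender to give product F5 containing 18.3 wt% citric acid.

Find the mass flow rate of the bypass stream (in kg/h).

All 273×0.154 = 42.042 kg/h of citric acid reaches F5, so F5 = 42.042/0.183 = 229.74 kg/h and vapour = 43.262 kg/h.
The evaporator receives (1−α)·273 of feed at 0.846 water and removes 0.635 of that water:
0.635×0.846×(1−α)×273 = 43.262
(1−α) = 43.262/146.66 = 0.2950;  α = 0.7050.
Bypass flow = 0.7050×273 = 192.47 kg/h.

192.5 kg/h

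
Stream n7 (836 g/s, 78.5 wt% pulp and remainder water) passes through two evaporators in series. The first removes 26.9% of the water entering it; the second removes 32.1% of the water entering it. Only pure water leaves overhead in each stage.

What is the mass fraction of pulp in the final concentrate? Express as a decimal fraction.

0.880

water in feed = 836×0.215 = 179.74 g/s.
After stage 1: water left = (1−0.269)×179.74 = 131.39; stream total = 787.65 g/s.
After stage 2: water left = (1−0.321)×131.39 = 89.214; final concentrate = 745.47 g/s.
pulp fraction = 656.26/745.47 = 0.880.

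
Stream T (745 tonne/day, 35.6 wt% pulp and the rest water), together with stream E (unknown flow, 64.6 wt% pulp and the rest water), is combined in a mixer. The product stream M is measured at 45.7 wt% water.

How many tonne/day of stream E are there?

1353 tonne/day

Let E be the unknown flow. Total out = 745 + E.
water balance: 479.78 + 0.354·E = 0.457·(745 + E)
(0.354 − 0.457)·E = 0.457×745 − 479.78 = -139.31
E = -139.31 / -0.103 = 1352.6 tonne/day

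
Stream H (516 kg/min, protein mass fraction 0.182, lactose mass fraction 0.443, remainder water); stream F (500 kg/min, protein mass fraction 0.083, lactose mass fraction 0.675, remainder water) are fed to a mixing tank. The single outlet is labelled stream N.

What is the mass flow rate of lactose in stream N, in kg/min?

lactose out = lactose in = 516×0.443 + 500×0.675 = 566.09 kg/min.

566.1 kg/min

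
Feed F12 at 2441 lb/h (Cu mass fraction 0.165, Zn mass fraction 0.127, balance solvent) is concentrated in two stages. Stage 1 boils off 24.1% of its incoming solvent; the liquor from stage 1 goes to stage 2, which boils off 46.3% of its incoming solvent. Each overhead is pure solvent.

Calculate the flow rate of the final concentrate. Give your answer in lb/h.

1417 lb/h

solvent in feed = 2441×0.708 = 1728.2 lb/h.
After stage 1: solvent left = (1−0.241)×1728.2 = 1311.7; stream total = 2024.5 lb/h.
After stage 2: solvent left = (1−0.463)×1311.7 = 704.4; final concentrate = 1417.2 lb/h.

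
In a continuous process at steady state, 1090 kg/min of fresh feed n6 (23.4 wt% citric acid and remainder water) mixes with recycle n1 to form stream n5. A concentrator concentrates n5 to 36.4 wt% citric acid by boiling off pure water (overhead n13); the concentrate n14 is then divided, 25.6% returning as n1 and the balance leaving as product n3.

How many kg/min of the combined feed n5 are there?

1331 kg/min

Overall citric acid balance (none leaves overhead): citric acid in fresh feed = citric acid in product, i.e. 1090×0.234 = (1−0.256)·n14·0.364.
n14 = 255.06/(0.364×0.744) = 941.82 kg/min.
Recycle n1 = 0.256×941.82 = 241.11 kg/min.
Combined feed n5 = 1090 + 241.11 = 1331.1 kg/min.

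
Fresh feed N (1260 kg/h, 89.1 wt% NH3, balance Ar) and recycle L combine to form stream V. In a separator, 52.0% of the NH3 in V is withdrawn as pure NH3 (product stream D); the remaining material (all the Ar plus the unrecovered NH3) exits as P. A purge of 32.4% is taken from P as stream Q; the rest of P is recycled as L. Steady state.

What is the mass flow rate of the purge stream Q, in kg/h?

395.8 kg/h

Ar enters only via N and leaves only via the purge: 1260×0.109 = 0.324×(Ar in P), and the separator passes all Ar, so Ar in V = Ar in P = 423.89 kg/h.
NH3 in V: m_A = 1260×0.891 + (1−0.324)·(1−0.520)·m_A, so m_A = 1122.7/0.6755 = 1661.9 kg/h.
P = (1−0.520)×1661.9 + 423.89 = 1221.6 kg/h.
Purge Q = 0.324×1221.6 = 395.8 kg/h.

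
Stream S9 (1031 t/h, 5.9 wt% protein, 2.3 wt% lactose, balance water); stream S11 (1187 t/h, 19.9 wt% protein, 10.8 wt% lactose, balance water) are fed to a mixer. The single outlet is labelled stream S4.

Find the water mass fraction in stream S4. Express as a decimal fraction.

Total flow out = 1031 + 1187 = 2218 t/h.
water in = 1031×0.918 + 1187×0.693 = 1769 t/h.
water mass fraction in S4 = 1769/2218 = 0.798.

0.798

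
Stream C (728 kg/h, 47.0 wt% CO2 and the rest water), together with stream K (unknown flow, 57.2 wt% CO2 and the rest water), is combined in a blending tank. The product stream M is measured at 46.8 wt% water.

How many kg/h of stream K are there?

1128 kg/h

Let K be the unknown flow. Total out = 728 + K.
water balance: 385.84 + 0.428·K = 0.468·(728 + K)
(0.428 − 0.468)·K = 0.468×728 − 385.84 = -45.136
K = -45.136 / -0.040 = 1128.4 kg/h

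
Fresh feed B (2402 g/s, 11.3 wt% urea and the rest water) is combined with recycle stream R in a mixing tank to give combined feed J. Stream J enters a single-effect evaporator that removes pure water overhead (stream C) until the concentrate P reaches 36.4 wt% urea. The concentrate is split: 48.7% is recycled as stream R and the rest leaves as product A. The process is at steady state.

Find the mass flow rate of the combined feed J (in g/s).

Overall urea balance (none leaves overhead): urea in fresh feed = urea in product, i.e. 2402×0.113 = (1−0.487)·P·0.364.
P = 271.43/(0.364×0.513) = 1453.6 g/s.
Recycle R = 0.487×1453.6 = 707.88 g/s.
Combined feed J = 2402 + 707.88 = 3109.9 g/s.

3110 g/s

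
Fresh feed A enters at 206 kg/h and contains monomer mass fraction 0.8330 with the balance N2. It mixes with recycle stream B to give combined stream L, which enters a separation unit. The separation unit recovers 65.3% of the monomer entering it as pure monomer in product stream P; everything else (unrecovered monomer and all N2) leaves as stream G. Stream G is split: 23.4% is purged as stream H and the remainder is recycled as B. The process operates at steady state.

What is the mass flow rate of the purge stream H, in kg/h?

N2 enters only via A and leaves only via the purge: 206×0.167 = 0.234×(N2 in G), and the separation unit passes all N2, so N2 in L = N2 in G = 147.02 kg/h.
monomer in L: m_A = 206×0.833 + (1−0.234)·(1−0.653)·m_A, so m_A = 171.6/0.7342 = 233.72 kg/h.
G = (1−0.653)×233.72 + 147.02 = 228.12 kg/h.
Purge H = 0.234×228.12 = 53.38 kg/h.

53.38 kg/h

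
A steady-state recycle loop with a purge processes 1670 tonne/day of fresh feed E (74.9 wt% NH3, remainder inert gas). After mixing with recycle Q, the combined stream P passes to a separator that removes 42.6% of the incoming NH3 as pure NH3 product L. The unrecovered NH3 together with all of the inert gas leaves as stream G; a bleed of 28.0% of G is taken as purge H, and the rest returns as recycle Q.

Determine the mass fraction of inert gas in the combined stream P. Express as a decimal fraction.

inert gas enters only via E and leaves only via the purge: 1670×0.251 = 0.280×(inert gas in G), and the separator passes all inert gas, so inert gas in P = inert gas in G = 1497 tonne/day.
NH3 in P: m_A = 1670×0.749 + (1−0.280)·(1−0.426)·m_A, so m_A = 1250.8/0.5867 = 2131.9 tonne/day.
P = 2131.9 + 1497 = 3628.9 tonne/day.
inert gas fraction in P = 1497/3628.9 = 0.4125.

0.4125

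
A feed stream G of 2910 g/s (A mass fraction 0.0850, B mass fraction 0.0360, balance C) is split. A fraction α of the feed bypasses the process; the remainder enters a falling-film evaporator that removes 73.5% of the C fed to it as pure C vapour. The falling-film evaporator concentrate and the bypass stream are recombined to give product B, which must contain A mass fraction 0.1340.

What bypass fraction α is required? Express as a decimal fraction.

0.434

All 2910×0.085 = 247.35 g/s of A reaches B, so B = 247.35/0.134 = 1845.9 g/s and vapour = 1064.1 g/s.
The evaporator receives (1−α)·2910 of feed at 0.879 C and removes 0.735 of that C:
0.735×0.879×(1−α)×2910 = 1064.1
(1−α) = 1064.1/1880 = 0.5660;  α = 0.4340.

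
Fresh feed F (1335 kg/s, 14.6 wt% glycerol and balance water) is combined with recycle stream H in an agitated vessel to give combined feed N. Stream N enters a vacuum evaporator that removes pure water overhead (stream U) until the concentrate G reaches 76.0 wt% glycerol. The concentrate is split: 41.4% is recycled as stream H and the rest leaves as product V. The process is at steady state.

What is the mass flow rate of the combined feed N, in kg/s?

1516 kg/s

Overall glycerol balance (none leaves overhead): glycerol in fresh feed = glycerol in product, i.e. 1335×0.146 = (1−0.414)·G·0.760.
G = 194.91/(0.760×0.586) = 437.65 kg/s.
Recycle H = 0.414×437.65 = 181.19 kg/s.
Combined feed N = 1335 + 181.19 = 1516.2 kg/s.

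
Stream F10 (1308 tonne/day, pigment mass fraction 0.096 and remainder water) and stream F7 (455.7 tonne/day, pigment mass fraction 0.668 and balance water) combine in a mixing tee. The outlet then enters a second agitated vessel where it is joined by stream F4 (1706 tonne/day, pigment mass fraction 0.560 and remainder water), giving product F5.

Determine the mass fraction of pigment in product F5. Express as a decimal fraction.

Overall, product flow = 3469.7 tonne/day.
pigment in = 1308×0.096 + 455.7×0.668 + 1706×0.560 = 1385.3 tonne/day.
pigment fraction in F5 = 0.399.

0.399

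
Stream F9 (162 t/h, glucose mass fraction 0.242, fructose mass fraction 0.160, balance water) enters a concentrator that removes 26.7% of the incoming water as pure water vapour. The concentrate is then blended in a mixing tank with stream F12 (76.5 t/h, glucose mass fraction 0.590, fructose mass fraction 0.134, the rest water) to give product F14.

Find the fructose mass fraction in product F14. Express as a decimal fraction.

Vapour removed = 0.267×0.598×162 = 25.866 t/h; concentrate = 136.13 t/h.
fructose reaching the mixer = 25.92 (from concentrate) + 76.5×0.134 = 36.171 t/h.
Product flow = 136.13 + 76.5 = 212.63 t/h; fructose fraction = 0.170.

0.170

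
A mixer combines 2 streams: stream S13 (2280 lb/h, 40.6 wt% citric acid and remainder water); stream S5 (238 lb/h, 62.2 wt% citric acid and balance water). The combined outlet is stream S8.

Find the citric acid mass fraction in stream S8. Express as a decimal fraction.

0.4264

Total flow out = 2280 + 238 = 2518 lb/h.
citric acid in = 2280×0.406 + 238×0.622 = 1073.7 lb/h.
citric acid mass fraction in S8 = 1073.7/2518 = 0.4264.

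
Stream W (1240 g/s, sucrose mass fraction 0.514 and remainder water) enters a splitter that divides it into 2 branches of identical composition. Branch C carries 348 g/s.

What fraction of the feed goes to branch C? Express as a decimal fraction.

Fraction to C = 348/1240 = 0.2806.

0.281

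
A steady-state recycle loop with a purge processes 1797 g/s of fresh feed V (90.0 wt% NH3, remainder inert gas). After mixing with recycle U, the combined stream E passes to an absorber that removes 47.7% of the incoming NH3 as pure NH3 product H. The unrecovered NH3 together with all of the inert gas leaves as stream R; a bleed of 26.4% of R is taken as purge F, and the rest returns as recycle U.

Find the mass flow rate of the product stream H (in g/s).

1254 g/s

NH3 in E: m_A = 1797×0.900 + (1−0.264)·(1−0.477)·m_A, so m_A = 1617.3/0.6151 = 2629.4 g/s.
Product H = 0.477×2629.4 = 1254.2 g/s.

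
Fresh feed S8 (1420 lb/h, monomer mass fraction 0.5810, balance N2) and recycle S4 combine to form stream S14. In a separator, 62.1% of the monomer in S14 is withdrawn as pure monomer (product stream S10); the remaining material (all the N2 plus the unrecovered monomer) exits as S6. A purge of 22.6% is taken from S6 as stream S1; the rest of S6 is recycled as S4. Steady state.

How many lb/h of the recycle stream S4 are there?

2380 lb/h

N2 enters only via S8 and leaves only via the purge: 1420×0.419 = 0.226×(N2 in S6), and the separator passes all N2, so N2 in S14 = N2 in S6 = 2632.7 lb/h.
monomer in S14: m_A = 1420×0.581 + (1−0.226)·(1−0.621)·m_A, so m_A = 825.02/0.7067 = 1167.5 lb/h.
S6 = (1−0.621)×1167.5 + 2632.7 = 3075.1 lb/h.
Recycle S4 = (1−0.226)×3075.1 = 2380.2 lb/h.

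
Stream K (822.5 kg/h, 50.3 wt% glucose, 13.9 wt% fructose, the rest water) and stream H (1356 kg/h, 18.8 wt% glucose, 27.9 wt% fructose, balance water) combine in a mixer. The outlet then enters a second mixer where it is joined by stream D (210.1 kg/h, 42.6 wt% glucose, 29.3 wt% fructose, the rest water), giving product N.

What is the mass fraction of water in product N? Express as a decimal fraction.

Overall, product flow = 2388.6 kg/h.
water in = 822.5×0.358 + 1356×0.533 + 210.1×0.281 = 1076.2 kg/h.
water fraction in N = 0.451.

0.451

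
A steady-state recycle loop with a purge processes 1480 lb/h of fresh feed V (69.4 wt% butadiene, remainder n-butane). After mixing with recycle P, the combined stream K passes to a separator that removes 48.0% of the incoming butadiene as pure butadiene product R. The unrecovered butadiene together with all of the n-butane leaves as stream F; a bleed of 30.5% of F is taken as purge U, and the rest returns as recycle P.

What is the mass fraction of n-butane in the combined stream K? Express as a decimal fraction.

n-butane enters only via V and leaves only via the purge: 1480×0.306 = 0.305×(n-butane in F), and the separator passes all n-butane, so n-butane in K = n-butane in F = 1484.9 lb/h.
butadiene in K: m_A = 1480×0.694 + (1−0.305)·(1−0.480)·m_A, so m_A = 1027.1/0.6386 = 1608.4 lb/h.
K = 1608.4 + 1484.9 = 3093.2 lb/h.
n-butane fraction in K = 1484.9/3093.2 = 0.4800.

0.4800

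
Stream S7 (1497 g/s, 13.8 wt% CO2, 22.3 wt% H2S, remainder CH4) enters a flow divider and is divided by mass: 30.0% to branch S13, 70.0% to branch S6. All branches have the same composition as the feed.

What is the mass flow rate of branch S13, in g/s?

449.1 g/s

Branch S13 flow = 0.300×1497 = 449.1 g/s.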